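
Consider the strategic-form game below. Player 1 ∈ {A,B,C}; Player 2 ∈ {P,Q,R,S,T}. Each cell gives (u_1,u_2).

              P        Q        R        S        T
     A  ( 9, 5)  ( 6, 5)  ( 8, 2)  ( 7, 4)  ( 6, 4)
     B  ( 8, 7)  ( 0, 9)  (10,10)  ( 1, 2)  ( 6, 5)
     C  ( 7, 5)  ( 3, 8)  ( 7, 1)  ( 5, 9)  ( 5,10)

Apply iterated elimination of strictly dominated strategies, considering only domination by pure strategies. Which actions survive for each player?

Remaining: P1:{A,B} P2:{P,Q,R}

P1 drop C (A beats it: P:9>7 Q:6>3 R:8>7 S:7>5 T:6>5)
P2 drop S (P beats it: A:5>4 B:7>2)
P2 drop T (P beats it: A:5>4 B:7>5)
P1→{A,B} P2→{P,Q,R}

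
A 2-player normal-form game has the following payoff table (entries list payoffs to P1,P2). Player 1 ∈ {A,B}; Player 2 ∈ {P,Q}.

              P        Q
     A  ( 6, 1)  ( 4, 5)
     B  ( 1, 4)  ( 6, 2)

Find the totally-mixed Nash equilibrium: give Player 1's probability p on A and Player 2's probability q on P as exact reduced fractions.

p=1/3, q=2/7

P1 indiff ⇒ q·6+(1-q)·4 = q·1+(1-q)·6 ⇒ q(5) = (1-q)(2) ⇒ q = 2/7
P2 indiff ⇒ p·1+(1-p)·4 = p·5+(1-p)·2 ⇒ p(-4) = (1-p)(-2) ⇒ p = 1/3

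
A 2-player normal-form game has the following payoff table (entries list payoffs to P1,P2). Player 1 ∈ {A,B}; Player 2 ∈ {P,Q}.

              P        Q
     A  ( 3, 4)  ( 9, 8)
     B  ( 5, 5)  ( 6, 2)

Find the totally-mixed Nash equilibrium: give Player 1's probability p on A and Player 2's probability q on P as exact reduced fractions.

P1 mixes 3/7 on A; P2 mixes 3/5 on P

P1 indiff ⇒ q·3+(1-q)·9 = q·5+(1-q)·6 ⇒ q(-2) = (1-q)(-3) ⇒ q = 3/5
P2 indiff ⇒ p·4+(1-p)·5 = p·8+(1-p)·2 ⇒ p(-4) = (1-p)(-3) ⇒ p = 3/7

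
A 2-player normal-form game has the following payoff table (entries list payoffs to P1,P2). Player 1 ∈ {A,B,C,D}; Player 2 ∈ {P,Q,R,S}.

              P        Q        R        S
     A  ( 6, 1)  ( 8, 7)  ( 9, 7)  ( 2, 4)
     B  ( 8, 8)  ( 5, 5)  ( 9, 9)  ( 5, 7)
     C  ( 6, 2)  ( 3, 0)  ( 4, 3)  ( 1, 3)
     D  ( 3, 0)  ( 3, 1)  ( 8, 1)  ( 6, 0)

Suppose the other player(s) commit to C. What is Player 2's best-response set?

BR_2 = {R,S}

u_2(P vs C) = 2
u_2(Q vs C) = 0
u_2(R vs C) = 3
u_2(S vs C) = 3
max payoff 3 at {R,S}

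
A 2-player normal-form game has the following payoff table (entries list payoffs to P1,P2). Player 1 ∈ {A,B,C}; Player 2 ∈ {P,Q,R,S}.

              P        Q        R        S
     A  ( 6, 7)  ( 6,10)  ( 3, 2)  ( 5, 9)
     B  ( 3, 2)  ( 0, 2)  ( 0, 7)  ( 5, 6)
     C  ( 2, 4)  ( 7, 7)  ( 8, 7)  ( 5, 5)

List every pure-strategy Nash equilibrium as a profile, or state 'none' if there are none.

(A,P): not NE [P2→Q gives 10>7]
(A,Q): not NE [P1→C gives 7>6]
(A,R): not NE [P1→C gives 8>3; P2→Q gives 10>2]
(A,S): not NE [P2→Q gives 10>9]
(B,P): not NE [P1→A gives 6>3; P2→R gives 7>2]
(B,Q): not NE [P1→C gives 7>0; P2→R gives 7>2]
(B,R): not NE [P1→C gives 8>0]
(B,S): not NE [P2→R gives 7>6]
(C,P): not NE [P1→A gives 6>2; P2→R gives 7>4]
(C,Q): NE
(C,R): NE
(C,S): not NE [P2→R gives 7>5]

PSNE = {(C,Q), (C,R)}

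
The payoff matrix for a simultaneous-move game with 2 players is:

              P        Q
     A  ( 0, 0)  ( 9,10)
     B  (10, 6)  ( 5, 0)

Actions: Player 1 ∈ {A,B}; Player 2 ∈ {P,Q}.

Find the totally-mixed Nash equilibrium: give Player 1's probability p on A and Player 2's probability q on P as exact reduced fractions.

P1 mixes 3/8 on A; P2 mixes 2/7 on P

P1 indiff ⇒ q·0+(1-q)·9 = q·10+(1-q)·5 ⇒ q(-10) = (1-q)(-4) ⇒ q = 2/7
P2 indiff ⇒ p·0+(1-p)·6 = p·10+(1-p)·0 ⇒ p(-10) = (1-p)(-6) ⇒ p = 3/8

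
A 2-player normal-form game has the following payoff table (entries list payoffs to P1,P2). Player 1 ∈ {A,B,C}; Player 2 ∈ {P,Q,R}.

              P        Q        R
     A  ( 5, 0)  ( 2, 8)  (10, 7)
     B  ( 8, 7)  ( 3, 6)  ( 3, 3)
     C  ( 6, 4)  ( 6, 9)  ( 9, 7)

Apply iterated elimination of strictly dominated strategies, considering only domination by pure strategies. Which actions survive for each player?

P2 drop R (Q beats it: A:8>7 B:6>3 C:9>7)
P1 drop A (B beats it: P:8>5 Q:3>2)
P1→{B,C} P2→{P,Q}

IESDS → P1:{B,C} P2:{P,Q}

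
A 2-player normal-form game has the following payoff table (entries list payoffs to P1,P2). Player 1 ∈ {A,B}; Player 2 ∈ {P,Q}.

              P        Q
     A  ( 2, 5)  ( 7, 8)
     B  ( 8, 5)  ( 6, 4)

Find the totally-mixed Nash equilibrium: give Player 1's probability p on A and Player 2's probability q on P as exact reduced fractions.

(p,q) = (1/4, 1/7)

P1 indiff ⇒ q·2+(1-q)·7 = q·8+(1-q)·6 ⇒ q(-6) = (1-q)(-1) ⇒ q = 1/7
P2 indiff ⇒ p·5+(1-p)·5 = p·8+(1-p)·4 ⇒ p(-3) = (1-p)(-1) ⇒ p = 1/4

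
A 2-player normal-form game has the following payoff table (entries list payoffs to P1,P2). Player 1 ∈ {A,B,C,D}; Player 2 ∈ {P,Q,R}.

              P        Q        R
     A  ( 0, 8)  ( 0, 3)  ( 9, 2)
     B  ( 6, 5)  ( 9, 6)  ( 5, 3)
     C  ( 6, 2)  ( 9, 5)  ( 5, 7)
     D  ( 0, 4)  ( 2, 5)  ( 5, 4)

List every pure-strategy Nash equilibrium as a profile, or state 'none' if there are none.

(A,P): not NE [P1→C gives 6>0]
(A,Q): not NE [P1→C gives 9>0; P2→P gives 8>3]
(A,R): not NE [P2→P gives 8>2]
(B,P): not NE [P2→Q gives 6>5]
(B,Q): NE
(B,R): not NE [P1→A gives 9>5; P2→Q gives 6>3]
(C,P): not NE [P2→R gives 7>2]
(C,Q): not NE [P2→R gives 7>5]
(C,R): not NE [P1→A gives 9>5]
(D,P): not NE [P1→C gives 6>0; P2→Q gives 5>4]
(D,Q): not NE [P1→C gives 9>2]
(D,R): not NE [P1→A gives 9>5; P2→Q gives 5>4]

Nash profiles: (B,Q)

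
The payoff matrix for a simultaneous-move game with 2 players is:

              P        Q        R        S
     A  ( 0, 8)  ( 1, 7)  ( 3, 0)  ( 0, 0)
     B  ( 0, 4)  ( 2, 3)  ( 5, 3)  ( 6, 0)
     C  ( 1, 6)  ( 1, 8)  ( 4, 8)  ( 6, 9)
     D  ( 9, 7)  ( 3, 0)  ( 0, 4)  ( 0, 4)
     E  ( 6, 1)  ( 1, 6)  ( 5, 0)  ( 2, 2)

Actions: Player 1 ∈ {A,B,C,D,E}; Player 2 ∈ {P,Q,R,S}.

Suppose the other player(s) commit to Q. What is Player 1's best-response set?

u_1(A vs Q) = 1
u_1(B vs Q) = 2
u_1(C vs Q) = 1
u_1(D vs Q) = 3
u_1(E vs Q) = 1
max payoff 3 at {D}

P1 best: {D}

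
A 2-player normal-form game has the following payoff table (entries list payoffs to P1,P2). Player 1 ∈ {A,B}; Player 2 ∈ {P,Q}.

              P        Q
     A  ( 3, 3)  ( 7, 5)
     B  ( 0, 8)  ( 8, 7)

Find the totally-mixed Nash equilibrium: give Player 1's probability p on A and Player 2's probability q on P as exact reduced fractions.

(p,q) = (1/3, 1/4)

P1 indiff ⇒ q·3+(1-q)·7 = q·0+(1-q)·8 ⇒ q(3) = (1-q)(1) ⇒ q = 1/4
P2 indiff ⇒ p·3+(1-p)·8 = p·5+(1-p)·7 ⇒ p(-2) = (1-p)(-1) ⇒ p = 1/3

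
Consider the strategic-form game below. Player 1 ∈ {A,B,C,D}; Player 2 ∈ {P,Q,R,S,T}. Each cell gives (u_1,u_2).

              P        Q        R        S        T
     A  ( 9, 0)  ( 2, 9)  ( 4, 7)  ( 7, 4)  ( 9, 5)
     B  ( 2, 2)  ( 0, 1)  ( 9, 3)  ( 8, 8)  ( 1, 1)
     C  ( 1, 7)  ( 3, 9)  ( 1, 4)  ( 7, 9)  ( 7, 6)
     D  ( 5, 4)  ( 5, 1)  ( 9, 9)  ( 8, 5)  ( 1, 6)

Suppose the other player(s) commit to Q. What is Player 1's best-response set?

BR_1 = {D}

u_1(A vs Q) = 2
u_1(B vs Q) = 0
u_1(C vs Q) = 3
u_1(D vs Q) = 5
max payoff 5 at {D}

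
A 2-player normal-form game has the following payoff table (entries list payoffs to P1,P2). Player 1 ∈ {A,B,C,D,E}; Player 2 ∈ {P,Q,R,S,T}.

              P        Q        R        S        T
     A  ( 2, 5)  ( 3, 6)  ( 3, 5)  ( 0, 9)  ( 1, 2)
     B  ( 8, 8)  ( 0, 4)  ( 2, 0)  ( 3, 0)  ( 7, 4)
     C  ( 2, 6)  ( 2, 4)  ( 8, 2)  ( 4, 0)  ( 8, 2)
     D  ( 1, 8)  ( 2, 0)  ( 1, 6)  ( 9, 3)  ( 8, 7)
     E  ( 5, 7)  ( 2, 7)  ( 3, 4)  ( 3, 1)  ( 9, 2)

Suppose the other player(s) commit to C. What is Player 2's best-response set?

argmax u_2 = {P}

u_2(P vs C) = 6
u_2(Q vs C) = 4
u_2(R vs C) = 2
u_2(S vs C) = 0
u_2(T vs C) = 2
max payoff 6 at {P}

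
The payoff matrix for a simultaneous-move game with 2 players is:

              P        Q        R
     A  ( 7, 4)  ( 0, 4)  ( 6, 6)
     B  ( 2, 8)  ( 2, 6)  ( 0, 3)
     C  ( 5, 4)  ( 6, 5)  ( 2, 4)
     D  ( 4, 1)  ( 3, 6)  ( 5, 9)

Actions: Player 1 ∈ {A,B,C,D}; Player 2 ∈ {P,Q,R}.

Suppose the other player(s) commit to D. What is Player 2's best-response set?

argmax u_2 = {R}

u_2(P vs D) = 1
u_2(Q vs D) = 6
u_2(R vs D) = 9
max payoff 9 at {R}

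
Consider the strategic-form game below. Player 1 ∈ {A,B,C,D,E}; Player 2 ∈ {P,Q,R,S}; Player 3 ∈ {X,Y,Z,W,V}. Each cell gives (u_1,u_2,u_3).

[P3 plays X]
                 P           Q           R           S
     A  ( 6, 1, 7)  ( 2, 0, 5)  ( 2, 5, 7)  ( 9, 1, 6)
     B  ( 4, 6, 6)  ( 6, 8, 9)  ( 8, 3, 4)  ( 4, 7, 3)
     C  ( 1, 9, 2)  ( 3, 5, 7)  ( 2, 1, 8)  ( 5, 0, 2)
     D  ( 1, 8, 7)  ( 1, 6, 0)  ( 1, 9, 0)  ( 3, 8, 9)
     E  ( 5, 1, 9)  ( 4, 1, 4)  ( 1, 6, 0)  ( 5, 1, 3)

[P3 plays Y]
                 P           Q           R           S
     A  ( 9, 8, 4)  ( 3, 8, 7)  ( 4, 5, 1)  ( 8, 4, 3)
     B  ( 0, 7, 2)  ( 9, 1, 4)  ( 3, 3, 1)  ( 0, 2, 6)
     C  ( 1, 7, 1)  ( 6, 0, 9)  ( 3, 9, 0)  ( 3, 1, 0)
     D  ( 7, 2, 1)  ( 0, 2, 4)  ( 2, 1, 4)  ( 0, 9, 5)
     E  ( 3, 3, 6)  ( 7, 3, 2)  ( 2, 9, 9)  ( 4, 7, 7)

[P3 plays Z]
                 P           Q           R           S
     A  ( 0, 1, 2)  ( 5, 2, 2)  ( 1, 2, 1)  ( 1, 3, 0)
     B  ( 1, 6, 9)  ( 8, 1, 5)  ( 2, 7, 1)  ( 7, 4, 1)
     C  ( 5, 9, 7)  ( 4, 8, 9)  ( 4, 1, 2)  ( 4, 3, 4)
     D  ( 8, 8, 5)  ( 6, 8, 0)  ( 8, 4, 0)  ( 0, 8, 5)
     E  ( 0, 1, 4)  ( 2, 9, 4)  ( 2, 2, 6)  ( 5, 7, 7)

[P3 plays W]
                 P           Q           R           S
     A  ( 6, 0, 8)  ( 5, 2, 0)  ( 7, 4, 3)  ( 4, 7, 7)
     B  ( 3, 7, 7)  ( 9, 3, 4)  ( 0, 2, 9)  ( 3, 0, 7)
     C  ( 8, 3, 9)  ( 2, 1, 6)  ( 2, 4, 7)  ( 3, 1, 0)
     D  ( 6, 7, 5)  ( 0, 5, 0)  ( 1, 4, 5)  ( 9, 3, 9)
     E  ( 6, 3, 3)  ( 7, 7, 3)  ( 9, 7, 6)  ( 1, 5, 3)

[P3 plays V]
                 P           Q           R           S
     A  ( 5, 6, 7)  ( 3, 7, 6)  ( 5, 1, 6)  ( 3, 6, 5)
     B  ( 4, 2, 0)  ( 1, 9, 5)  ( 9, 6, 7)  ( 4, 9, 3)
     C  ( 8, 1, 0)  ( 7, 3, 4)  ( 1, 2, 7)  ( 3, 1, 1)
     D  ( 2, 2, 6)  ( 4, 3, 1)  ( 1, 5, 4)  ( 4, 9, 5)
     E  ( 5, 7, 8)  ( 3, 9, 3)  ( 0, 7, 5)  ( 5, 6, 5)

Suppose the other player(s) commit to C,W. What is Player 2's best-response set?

u_2(P vs C,W) = 3
u_2(Q vs C,W) = 1
u_2(R vs C,W) = 4
u_2(S vs C,W) = 1
max payoff 4 at {R}

P2 best: {R}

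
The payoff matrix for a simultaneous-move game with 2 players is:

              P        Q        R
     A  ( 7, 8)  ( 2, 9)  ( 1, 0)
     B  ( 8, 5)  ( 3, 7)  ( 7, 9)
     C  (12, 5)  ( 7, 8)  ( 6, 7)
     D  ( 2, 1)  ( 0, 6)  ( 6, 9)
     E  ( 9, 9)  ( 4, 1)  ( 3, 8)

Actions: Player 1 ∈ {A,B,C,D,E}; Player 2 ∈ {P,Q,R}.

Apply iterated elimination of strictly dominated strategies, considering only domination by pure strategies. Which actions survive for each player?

P1 drop A (B beats it: P:8>7 Q:3>2 R:7>1)
P1 drop D (B beats it: P:8>2 Q:3>0 R:7>6)
P1 drop E (C beats it: P:12>9 Q:7>4 R:6>3)
P2 drop P (Q beats it: B:7>5 C:8>5)
P1→{B,C} P2→{Q,R}

Survivors P1:{B,C} P2:{Q,R}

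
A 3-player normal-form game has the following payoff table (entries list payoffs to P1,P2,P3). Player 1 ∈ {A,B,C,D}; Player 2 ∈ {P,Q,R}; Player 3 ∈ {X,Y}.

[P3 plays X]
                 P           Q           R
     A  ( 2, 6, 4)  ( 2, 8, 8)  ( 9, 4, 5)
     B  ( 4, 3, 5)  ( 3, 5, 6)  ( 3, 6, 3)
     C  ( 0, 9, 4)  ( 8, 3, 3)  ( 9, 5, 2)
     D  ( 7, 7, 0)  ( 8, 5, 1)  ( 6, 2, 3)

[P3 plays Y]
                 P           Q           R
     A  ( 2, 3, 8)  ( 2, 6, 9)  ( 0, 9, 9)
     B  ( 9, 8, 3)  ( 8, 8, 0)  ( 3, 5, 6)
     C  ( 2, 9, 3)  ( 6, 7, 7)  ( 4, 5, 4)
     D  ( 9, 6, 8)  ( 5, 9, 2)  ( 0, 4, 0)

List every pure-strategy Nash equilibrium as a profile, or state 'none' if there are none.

(A,P,X): not NE [P1→D gives 7>2; P2→Q gives 8>6; P3→Y gives 8>4]
(A,P,Y): not NE [P1→D gives 9>2; P2→R gives 9>3]
(A,Q,X): not NE [P1→D gives 8>2; P3→Y gives 9>8]
(A,Q,Y): not NE [P1→B gives 8>2; P2→R gives 9>6]
(A,R,X): not NE [P2→Q gives 8>4; P3→Y gives 9>5]
(A,R,Y): not NE [P1→C gives 4>0]
(B,P,X): not NE [P1→D gives 7>4; P2→R gives 6>3]
(B,P,Y): not NE [P3→X gives 5>3]
(B,Q,X): not NE [P1→D gives 8>3; P2→R gives 6>5]
(B,Q,Y): not NE [P3→X gives 6>0]
(B,R,X): not NE [P1→C gives 9>3; P3→Y gives 6>3]
(B,R,Y): not NE [P1→C gives 4>3; P2→Q gives 8>5]
(C,P,X): not NE [P1→D gives 7>0]
(C,P,Y): not NE [P1→D gives 9>2; P3→X gives 4>3]
(C,Q,X): not NE [P2→P gives 9>3; P3→Y gives 7>3]
(C,Q,Y): not NE [P1→B gives 8>6; P2→P gives 9>7]
(C,R,X): not NE [P2→P gives 9>5; P3→Y gives 4>2]
(C,R,Y): not NE [P2→P gives 9>5]
(D,P,X): not NE [P3→Y gives 8>0]
(D,P,Y): not NE [P2→Q gives 9>6]
(D,Q,X): not NE [P2→P gives 7>5; P3→Y gives 2>1]
(D,Q,Y): not NE [P1→B gives 8>5]
(D,R,X): not NE [P1→C gives 9>6; P2→P gives 7>2]
(D,R,Y): not NE [P1→C gives 4>0; P2→Q gives 9>4; P3→X gives 3>0]

Equilibria: none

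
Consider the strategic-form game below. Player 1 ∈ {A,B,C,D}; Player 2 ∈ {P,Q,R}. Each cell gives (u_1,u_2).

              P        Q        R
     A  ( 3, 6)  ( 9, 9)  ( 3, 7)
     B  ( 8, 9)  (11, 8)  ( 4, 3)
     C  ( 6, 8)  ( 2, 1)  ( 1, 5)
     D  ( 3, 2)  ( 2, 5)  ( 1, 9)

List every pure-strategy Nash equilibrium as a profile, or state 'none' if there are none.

PSNE = {(B,P)}

(A,P): not NE [P1→B gives 8>3; P2→Q gives 9>6]
(A,Q): not NE [P1→B gives 11>9]
(A,R): not NE [P1→B gives 4>3; P2→Q gives 9>7]
(B,P): NE
(B,Q): not NE [P2→P gives 9>8]
(B,R): not NE [P2→P gives 9>3]
(C,P): not NE [P1→B gives 8>6]
(C,Q): not NE [P1→B gives 11>2; P2→P gives 8>1]
(C,R): not NE [P1→B gives 4>1; P2→P gives 8>5]
(D,P): not NE [P1→B gives 8>3; P2→R gives 9>2]
(D,Q): not NE [P1→B gives 11>2; P2→R gives 9>5]
(D,R): not NE [P1→B gives 4>1]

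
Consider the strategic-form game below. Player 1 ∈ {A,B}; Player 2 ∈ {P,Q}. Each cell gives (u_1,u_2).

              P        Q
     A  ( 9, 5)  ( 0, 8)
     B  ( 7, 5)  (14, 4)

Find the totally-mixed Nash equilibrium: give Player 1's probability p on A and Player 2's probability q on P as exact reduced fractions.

P1 mixes 1/4 on A; P2 mixes 7/8 on P

P1 indiff ⇒ q·9+(1-q)·0 = q·7+(1-q)·14 ⇒ q(2) = (1-q)(14) ⇒ q = 7/8
P2 indiff ⇒ p·5+(1-p)·5 = p·8+(1-p)·4 ⇒ p(-3) = (1-p)(-1) ⇒ p = 1/4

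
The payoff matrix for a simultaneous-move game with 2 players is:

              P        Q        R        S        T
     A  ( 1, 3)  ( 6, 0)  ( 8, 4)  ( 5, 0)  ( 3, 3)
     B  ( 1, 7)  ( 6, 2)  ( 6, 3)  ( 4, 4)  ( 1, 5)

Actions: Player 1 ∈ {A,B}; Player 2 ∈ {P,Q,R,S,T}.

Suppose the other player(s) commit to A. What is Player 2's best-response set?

argmax u_2 = {R}

u_2(P vs A) = 3
u_2(Q vs A) = 0
u_2(R vs A) = 4
u_2(S vs A) = 0
u_2(T vs A) = 3
max payoff 4 at {R}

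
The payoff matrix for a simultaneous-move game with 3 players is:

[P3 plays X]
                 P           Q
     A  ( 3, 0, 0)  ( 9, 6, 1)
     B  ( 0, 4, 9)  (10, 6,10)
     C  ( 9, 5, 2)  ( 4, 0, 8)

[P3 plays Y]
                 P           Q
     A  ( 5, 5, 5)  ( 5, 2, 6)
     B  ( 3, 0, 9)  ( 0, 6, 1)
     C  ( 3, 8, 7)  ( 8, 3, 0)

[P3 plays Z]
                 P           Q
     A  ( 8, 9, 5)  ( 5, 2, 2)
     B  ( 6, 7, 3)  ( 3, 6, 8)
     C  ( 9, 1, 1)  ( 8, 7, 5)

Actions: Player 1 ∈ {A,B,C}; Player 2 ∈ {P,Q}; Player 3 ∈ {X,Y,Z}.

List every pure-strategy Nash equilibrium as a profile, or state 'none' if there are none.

(A,P,X): not NE [P1→C gives 9>3; P2→Q gives 6>0; P3→Z gives 5>0]
(A,P,Y): NE
(A,P,Z): not NE [P1→C gives 9>8]
(A,Q,X): not NE [P1→B gives 10>9; P3→Y gives 6>1]
(A,Q,Y): not NE [P1→C gives 8>5; P2→P gives 5>2]
(A,Q,Z): not NE [P1→C gives 8>5; P2→P gives 9>2; P3→Y gives 6>2]
(B,P,X): not NE [P1→C gives 9>0; P2→Q gives 6>4]
(B,P,Y): not NE [P1→A gives 5>3; P2→Q gives 6>0]
(B,P,Z): not NE [P1→C gives 9>6; P3→Y gives 9>3]
(B,Q,X): NE
(B,Q,Y): not NE [P1→C gives 8>0; P3→X gives 10>1]
(B,Q,Z): not NE [P1→C gives 8>3; P2→P gives 7>6; P3→X gives 10>8]
(C,P,X): not NE [P3→Y gives 7>2]
(C,P,Y): not NE [P1→A gives 5>3]
(C,P,Z): not NE [P2→Q gives 7>1; P3→Y gives 7>1]
(C,Q,X): not NE [P1→B gives 10>4; P2→P gives 5>0]
(C,Q,Y): not NE [P2→P gives 8>3; P3→X gives 8>0]
(C,Q,Z): not NE [P3→X gives 8>5]

Nash profiles: (A,P,Y), (B,Q,X)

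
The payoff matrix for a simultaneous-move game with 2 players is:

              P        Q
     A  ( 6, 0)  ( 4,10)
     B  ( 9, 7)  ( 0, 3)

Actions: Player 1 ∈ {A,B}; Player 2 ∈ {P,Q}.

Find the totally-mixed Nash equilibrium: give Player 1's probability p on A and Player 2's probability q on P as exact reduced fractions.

P1 mixes 2/7 on A; P2 mixes 4/7 on P

P1 indiff ⇒ q·6+(1-q)·4 = q·9+(1-q)·0 ⇒ q(-3) = (1-q)(-4) ⇒ q = 4/7
P2 indiff ⇒ p·0+(1-p)·7 = p·10+(1-p)·3 ⇒ p(-10) = (1-p)(-4) ⇒ p = 2/7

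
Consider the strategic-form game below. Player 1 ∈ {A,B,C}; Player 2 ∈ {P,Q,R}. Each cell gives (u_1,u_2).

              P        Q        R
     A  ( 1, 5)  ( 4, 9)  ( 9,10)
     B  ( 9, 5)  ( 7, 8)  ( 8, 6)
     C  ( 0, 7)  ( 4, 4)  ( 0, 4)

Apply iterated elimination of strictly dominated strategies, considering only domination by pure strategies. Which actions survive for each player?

P1 drop C (B beats it: P:9>0 Q:7>4 R:8>0)
P2 drop P (Q beats it: A:9>5 B:8>5)
P1→{A,B} P2→{Q,R}

Survivors P1:{A,B} P2:{Q,R}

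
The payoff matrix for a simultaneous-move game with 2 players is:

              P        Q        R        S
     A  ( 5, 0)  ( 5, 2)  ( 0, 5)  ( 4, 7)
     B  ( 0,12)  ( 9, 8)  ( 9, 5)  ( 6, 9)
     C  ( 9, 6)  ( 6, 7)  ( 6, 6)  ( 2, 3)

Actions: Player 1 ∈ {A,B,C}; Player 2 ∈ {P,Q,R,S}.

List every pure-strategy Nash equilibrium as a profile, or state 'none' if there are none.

PSNE: ∅

(A,P): not NE [P1→C gives 9>5; P2→S gives 7>0]
(A,Q): not NE [P1→B gives 9>5; P2→S gives 7>2]
(A,R): not NE [P1→B gives 9>0; P2→S gives 7>5]
(A,S): not NE [P1→B gives 6>4]
(B,P): not NE [P1→C gives 9>0]
(B,Q): not NE [P2→P gives 12>8]
(B,R): not NE [P2→P gives 12>5]
(B,S): not NE [P2→P gives 12>9]
(C,P): not NE [P2→Q gives 7>6]
(C,Q): not NE [P1→B gives 9>6]
(C,R): not NE [P1→B gives 9>6; P2→Q gives 7>6]
(C,S): not NE [P1→B gives 6>2; P2→Q gives 7>3]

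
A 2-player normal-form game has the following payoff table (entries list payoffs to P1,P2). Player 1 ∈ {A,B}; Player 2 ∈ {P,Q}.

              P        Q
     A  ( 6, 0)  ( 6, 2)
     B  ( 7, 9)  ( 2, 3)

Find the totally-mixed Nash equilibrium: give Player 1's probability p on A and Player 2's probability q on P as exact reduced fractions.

P1 indiff ⇒ q·6+(1-q)·6 = q·7+(1-q)·2 ⇒ q(-1) = (1-q)(-4) ⇒ q = 4/5
P2 indiff ⇒ p·0+(1-p)·9 = p·2+(1-p)·3 ⇒ p(-2) = (1-p)(-6) ⇒ p = 3/4

(p,q) = (3/4, 4/5)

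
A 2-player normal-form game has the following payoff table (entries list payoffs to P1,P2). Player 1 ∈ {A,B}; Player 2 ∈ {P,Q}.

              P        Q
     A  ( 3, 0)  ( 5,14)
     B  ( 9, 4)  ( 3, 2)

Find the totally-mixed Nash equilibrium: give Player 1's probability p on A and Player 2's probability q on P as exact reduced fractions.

P1 indiff ⇒ q·3+(1-q)·5 = q·9+(1-q)·3 ⇒ q(-6) = (1-q)(-2) ⇒ q = 1/4
P2 indiff ⇒ p·0+(1-p)·4 = p·14+(1-p)·2 ⇒ p(-14) = (1-p)(-2) ⇒ p = 1/8

P1 mixes 1/8 on A; P2 mixes 1/4 on P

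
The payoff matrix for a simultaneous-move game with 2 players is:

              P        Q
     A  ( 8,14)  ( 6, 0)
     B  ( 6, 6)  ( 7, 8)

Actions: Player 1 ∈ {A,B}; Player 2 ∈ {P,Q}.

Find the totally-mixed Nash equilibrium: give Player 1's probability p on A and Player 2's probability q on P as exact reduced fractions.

p=1/8, q=1/3

P1 indiff ⇒ q·8+(1-q)·6 = q·6+(1-q)·7 ⇒ q(2) = (1-q)(1) ⇒ q = 1/3
P2 indiff ⇒ p·14+(1-p)·6 = p·0+(1-p)·8 ⇒ p(14) = (1-p)(2) ⇒ p = 1/8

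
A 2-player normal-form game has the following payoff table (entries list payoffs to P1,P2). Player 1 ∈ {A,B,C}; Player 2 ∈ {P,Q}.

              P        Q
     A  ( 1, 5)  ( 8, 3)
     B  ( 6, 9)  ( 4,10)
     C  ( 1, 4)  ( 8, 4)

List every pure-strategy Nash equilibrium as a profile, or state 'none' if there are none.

(A,P): not NE [P1→B gives 6>1]
(A,Q): not NE [P2→P gives 5>3]
(B,P): not NE [P2→Q gives 10>9]
(B,Q): not NE [P1→C gives 8>4]
(C,P): not NE [P1→B gives 6>1]
(C,Q): NE

PSNE = {(C,Q)}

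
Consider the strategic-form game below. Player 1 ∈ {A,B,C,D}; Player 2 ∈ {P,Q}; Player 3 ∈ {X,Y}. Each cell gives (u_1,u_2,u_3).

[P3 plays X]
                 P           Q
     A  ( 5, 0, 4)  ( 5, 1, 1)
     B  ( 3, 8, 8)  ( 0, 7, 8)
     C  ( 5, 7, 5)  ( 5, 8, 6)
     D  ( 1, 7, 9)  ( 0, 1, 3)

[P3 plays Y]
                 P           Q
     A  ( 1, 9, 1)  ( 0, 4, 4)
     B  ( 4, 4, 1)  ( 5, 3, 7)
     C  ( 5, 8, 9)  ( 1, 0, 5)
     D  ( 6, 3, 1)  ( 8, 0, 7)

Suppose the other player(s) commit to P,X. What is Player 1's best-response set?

BR_1 = {A,C}

u_1(A vs P,X) = 5
u_1(B vs P,X) = 3
u_1(C vs P,X) = 5
u_1(D vs P,X) = 1
max payoff 5 at {A,C}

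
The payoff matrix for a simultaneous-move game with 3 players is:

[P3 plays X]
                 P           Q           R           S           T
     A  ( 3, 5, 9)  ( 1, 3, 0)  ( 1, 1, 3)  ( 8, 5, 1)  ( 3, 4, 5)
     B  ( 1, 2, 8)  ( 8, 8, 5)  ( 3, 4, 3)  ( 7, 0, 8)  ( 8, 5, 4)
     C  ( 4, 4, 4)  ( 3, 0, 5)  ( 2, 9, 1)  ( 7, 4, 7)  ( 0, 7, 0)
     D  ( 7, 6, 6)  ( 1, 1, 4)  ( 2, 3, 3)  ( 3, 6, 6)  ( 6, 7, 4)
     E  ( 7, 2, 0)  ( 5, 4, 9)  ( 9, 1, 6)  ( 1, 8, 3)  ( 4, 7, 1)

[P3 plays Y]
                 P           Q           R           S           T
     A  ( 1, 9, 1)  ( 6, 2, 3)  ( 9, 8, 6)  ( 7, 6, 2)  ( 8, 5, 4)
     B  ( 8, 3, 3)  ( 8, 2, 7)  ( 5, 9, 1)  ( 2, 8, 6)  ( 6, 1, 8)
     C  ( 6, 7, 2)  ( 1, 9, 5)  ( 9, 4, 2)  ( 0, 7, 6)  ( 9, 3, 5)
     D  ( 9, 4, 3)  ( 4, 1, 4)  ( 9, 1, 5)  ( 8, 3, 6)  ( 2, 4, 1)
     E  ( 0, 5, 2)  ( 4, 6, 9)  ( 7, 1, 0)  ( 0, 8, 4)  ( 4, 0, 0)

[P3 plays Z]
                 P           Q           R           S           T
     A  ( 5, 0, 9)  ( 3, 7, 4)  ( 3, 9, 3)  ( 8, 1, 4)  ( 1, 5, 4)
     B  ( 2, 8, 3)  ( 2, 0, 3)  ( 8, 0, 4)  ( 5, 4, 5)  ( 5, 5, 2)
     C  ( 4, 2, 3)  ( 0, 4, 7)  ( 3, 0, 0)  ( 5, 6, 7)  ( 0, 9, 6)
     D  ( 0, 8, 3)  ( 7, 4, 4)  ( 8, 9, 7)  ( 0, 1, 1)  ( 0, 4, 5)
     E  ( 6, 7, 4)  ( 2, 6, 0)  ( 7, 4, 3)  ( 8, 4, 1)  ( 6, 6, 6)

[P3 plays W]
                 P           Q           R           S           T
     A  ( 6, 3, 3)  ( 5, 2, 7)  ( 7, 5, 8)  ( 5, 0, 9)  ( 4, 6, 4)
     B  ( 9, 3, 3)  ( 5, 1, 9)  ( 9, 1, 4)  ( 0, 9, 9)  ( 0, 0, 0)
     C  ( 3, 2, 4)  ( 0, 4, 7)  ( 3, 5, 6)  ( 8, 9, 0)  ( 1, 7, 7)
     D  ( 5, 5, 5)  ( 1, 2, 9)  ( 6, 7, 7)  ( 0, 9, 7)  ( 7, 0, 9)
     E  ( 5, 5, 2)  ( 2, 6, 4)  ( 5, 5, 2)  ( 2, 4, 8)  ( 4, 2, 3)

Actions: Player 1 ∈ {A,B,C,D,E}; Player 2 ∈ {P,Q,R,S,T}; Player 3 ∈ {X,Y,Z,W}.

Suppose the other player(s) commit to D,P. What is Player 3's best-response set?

u_3(X vs D,P) = 6
u_3(Y vs D,P) = 3
u_3(Z vs D,P) = 3
u_3(W vs D,P) = 5
max payoff 6 at {X}

BR_3 = {X}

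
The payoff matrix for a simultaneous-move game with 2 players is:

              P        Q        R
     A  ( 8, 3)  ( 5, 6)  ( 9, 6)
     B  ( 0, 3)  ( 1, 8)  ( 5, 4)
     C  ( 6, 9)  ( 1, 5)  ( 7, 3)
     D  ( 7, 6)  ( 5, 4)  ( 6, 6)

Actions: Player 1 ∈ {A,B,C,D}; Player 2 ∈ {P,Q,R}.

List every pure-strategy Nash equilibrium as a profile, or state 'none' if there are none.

Nash profiles: (A,Q), (A,R)

(A,P): not NE [P2→R gives 6>3]
(A,Q): NE
(A,R): NE
(B,P): not NE [P1→A gives 8>0; P2→Q gives 8>3]
(B,Q): not NE [P1→D gives 5>1]
(B,R): not NE [P1→A gives 9>5; P2→Q gives 8>4]
(C,P): not NE [P1→A gives 8>6]
(C,Q): not NE [P1→D gives 5>1; P2→P gives 9>5]
(C,R): not NE [P1→A gives 9>7; P2→P gives 9>3]
(D,P): not NE [P1→A gives 8>7]
(D,Q): not NE [P2→R gives 6>4]
(D,R): not NE [P1→A gives 9>6]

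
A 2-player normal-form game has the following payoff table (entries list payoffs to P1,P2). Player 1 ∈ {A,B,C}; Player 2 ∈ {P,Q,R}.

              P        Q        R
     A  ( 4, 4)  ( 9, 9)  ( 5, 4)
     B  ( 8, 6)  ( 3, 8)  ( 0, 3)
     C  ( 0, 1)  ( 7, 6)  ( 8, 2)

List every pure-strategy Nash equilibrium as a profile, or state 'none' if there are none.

(A,P): not NE [P1→B gives 8>4; P2→Q gives 9>4]
(A,Q): NE
(A,R): not NE [P1→C gives 8>5; P2→Q gives 9>4]
(B,P): not NE [P2→Q gives 8>6]
(B,Q): not NE [P1→A gives 9>3]
(B,R): not NE [P1→C gives 8>0; P2→Q gives 8>3]
(C,P): not NE [P1→B gives 8>0; P2→Q gives 6>1]
(C,Q): not NE [P1→A gives 9>7]
(C,R): not NE [P2→Q gives 6>2]

Nash profiles: (A,Q)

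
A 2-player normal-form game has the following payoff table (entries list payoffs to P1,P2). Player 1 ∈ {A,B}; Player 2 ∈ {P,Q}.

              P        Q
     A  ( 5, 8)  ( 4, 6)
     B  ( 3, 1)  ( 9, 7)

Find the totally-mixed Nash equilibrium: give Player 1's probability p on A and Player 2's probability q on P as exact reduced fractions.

P1 indiff ⇒ q·5+(1-q)·4 = q·3+(1-q)·9 ⇒ q(2) = (1-q)(5) ⇒ q = 5/7
P2 indiff ⇒ p·8+(1-p)·1 = p·6+(1-p)·7 ⇒ p(2) = (1-p)(6) ⇒ p = 3/4

P1 mixes 3/4 on A; P2 mixes 5/7 on P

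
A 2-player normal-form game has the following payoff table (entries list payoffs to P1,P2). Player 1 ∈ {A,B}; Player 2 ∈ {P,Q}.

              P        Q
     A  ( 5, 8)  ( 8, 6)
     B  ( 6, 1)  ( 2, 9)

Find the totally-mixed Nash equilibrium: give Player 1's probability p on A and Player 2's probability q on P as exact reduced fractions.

P1 indiff ⇒ q·5+(1-q)·8 = q·6+(1-q)·2 ⇒ q(-1) = (1-q)(-6) ⇒ q = 6/7
P2 indiff ⇒ p·8+(1-p)·1 = p·6+(1-p)·9 ⇒ p(2) = (1-p)(8) ⇒ p = 4/5

P1 mixes 4/5 on A; P2 mixes 6/7 on P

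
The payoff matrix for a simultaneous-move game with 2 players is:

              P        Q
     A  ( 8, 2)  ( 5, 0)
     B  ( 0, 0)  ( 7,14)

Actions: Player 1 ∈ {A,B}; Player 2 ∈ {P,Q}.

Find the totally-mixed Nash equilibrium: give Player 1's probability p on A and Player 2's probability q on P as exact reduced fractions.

p=7/8, q=1/5

P1 indiff ⇒ q·8+(1-q)·5 = q·0+(1-q)·7 ⇒ q(8) = (1-q)(2) ⇒ q = 1/5
P2 indiff ⇒ p·2+(1-p)·0 = p·0+(1-p)·14 ⇒ p(2) = (1-p)(14) ⇒ p = 7/8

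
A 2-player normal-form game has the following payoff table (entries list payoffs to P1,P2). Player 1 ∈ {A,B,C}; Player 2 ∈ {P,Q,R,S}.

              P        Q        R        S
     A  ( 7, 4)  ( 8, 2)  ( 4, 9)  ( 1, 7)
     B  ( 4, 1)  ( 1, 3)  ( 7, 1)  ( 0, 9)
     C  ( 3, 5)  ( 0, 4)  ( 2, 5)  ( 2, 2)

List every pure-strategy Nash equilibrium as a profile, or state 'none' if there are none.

(A,P): not NE [P2→R gives 9>4]
(A,Q): not NE [P2→R gives 9>2]
(A,R): not NE [P1→B gives 7>4]
(A,S): not NE [P1→C gives 2>1; P2→R gives 9>7]
(B,P): not NE [P1→A gives 7>4; P2→S gives 9>1]
(B,Q): not NE [P1→A gives 8>1; P2→S gives 9>3]
(B,R): not NE [P2→S gives 9>1]
(B,S): not NE [P1→C gives 2>0]
(C,P): not NE [P1→A gives 7>3]
(C,Q): not NE [P1→A gives 8>0; P2→R gives 5>4]
(C,R): not NE [P1→B gives 7>2]
(C,S): not NE [P2→R gives 5>2]

PSNE: ∅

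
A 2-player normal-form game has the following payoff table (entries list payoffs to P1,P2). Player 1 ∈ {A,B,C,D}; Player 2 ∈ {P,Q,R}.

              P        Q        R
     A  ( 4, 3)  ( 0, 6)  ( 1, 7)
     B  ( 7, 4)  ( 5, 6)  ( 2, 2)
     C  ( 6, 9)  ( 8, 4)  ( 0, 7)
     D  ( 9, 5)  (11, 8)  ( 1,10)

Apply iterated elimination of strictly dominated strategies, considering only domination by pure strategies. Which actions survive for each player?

P1 drop A (B beats it: P:7>4 Q:5>0 R:2>1)
P1 drop C (D beats it: P:9>6 Q:11>8 R:1>0)
P2 drop P (Q beats it: B:6>4 D:8>5)
P1→{B,D} P2→{Q,R}

Remaining: P1:{B,D} P2:{Q,R}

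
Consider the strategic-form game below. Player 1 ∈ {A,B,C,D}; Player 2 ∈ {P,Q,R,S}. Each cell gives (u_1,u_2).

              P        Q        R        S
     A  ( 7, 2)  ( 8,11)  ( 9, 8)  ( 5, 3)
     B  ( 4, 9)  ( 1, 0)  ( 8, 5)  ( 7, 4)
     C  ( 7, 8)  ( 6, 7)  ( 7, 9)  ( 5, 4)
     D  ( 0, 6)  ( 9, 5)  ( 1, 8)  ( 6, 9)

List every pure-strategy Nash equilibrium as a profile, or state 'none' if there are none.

(A,P): not NE [P2→Q gives 11>2]
(A,Q): not NE [P1→D gives 9>8]
(A,R): not NE [P2→Q gives 11>8]
(A,S): not NE [P1→B gives 7>5; P2→Q gives 11>3]
(B,P): not NE [P1→C gives 7>4]
(B,Q): not NE [P1→D gives 9>1; P2→P gives 9>0]
(B,R): not NE [P1→A gives 9>8; P2→P gives 9>5]
(B,S): not NE [P2→P gives 9>4]
(C,P): not NE [P2→R gives 9>8]
(C,Q): not NE [P1→D gives 9>6; P2→R gives 9>7]
(C,R): not NE [P1→A gives 9>7]
(C,S): not NE [P1→B gives 7>5; P2→R gives 9>4]
(D,P): not NE [P1→C gives 7>0; P2→S gives 9>6]
(D,Q): not NE [P2→S gives 9>5]
(D,R): not NE [P1→A gives 9>1; P2→S gives 9>8]
(D,S): not NE [P1→B gives 7>6]

PSNE: ∅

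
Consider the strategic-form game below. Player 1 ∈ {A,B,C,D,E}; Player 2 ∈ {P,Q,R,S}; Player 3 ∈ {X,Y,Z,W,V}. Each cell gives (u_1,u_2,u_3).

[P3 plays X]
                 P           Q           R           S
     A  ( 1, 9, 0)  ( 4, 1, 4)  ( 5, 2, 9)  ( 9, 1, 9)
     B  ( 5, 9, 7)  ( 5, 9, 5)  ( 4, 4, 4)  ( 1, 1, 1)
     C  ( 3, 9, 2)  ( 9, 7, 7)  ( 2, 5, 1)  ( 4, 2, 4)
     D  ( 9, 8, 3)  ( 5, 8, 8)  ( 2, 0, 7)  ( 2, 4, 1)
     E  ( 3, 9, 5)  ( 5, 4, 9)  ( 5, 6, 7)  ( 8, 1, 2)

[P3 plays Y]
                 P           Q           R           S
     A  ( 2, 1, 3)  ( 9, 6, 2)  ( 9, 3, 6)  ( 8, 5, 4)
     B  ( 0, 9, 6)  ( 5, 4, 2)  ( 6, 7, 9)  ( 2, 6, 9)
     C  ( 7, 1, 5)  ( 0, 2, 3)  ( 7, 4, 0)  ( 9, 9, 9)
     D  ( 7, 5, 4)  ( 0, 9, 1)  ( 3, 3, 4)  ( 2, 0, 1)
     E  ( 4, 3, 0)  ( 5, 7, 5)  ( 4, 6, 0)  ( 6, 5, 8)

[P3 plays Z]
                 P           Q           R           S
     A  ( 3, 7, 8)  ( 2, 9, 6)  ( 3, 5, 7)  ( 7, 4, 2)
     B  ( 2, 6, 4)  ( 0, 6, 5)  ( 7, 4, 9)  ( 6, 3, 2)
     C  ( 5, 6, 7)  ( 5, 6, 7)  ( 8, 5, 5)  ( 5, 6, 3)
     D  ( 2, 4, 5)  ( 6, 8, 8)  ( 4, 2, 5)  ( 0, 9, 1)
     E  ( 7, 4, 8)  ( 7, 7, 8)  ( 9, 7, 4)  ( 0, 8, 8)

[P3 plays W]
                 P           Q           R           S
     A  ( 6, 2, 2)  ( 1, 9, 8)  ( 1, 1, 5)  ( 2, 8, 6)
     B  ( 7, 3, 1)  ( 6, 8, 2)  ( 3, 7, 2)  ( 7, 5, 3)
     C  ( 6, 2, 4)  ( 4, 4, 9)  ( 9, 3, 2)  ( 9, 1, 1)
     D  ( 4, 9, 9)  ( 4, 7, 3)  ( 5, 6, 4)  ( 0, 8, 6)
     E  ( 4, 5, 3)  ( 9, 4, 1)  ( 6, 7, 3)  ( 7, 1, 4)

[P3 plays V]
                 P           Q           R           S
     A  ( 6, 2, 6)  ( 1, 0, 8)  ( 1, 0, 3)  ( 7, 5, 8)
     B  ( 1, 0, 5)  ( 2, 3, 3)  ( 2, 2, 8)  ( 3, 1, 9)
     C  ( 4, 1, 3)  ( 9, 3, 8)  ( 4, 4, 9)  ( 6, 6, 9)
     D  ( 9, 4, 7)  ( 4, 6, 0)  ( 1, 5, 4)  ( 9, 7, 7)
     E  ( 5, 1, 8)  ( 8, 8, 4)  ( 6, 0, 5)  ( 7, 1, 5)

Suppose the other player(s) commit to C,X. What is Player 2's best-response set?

argmax u_2 = {P}

u_2(P vs C,X) = 9
u_2(Q vs C,X) = 7
u_2(R vs C,X) = 5
u_2(S vs C,X) = 2
max payoff 9 at {P}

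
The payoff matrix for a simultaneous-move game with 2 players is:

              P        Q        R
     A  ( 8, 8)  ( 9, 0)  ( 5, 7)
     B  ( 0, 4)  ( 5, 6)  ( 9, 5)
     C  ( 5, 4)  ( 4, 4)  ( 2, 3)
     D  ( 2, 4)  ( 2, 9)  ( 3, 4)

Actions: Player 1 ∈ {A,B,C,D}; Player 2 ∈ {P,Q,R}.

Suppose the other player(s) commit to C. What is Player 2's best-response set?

argmax u_2 = {P,Q}

u_2(P vs C) = 4
u_2(Q vs C) = 4
u_2(R vs C) = 3
max payoff 4 at {P,Q}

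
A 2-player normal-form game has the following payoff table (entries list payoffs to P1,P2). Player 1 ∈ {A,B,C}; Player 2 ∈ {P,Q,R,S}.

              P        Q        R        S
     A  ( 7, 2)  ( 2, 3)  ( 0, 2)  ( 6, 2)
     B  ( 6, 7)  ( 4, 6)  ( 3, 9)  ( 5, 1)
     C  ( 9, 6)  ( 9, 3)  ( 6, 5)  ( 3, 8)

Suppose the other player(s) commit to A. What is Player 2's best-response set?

u_2(P vs A) = 2
u_2(Q vs A) = 3
u_2(R vs A) = 2
u_2(S vs A) = 2
max payoff 3 at {Q}

BR_2 = {Q}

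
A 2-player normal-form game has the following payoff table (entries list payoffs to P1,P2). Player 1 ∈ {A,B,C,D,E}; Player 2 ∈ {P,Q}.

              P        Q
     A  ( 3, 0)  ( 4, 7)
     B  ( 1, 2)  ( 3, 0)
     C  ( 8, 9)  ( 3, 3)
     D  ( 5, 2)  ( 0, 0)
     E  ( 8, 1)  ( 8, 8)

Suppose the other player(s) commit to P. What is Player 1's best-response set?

u_1(A vs P) = 3
u_1(B vs P) = 1
u_1(C vs P) = 8
u_1(D vs P) = 5
u_1(E vs P) = 8
max payoff 8 at {C,E}

P1 best: {C,E}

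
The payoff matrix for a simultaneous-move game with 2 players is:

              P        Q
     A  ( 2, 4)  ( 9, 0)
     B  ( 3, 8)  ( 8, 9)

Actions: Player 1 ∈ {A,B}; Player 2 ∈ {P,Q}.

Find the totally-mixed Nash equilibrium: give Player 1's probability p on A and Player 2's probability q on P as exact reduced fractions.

P1 indiff ⇒ q·2+(1-q)·9 = q·3+(1-q)·8 ⇒ q(-1) = (1-q)(-1) ⇒ q = 1/2
P2 indiff ⇒ p·4+(1-p)·8 = p·0+(1-p)·9 ⇒ p(4) = (1-p)(1) ⇒ p = 1/5

p=1/5, q=1/2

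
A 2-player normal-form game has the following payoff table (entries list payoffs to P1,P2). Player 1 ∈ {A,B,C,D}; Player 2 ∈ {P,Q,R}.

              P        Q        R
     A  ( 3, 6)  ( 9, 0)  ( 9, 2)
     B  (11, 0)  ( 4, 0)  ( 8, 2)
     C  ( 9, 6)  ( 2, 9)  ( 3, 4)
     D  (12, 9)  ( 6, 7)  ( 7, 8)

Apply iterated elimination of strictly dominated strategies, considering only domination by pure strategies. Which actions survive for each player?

P1 drop C (B beats it: P:11>9 Q:4>2 R:8>3)
P2 drop Q (R beats it: A:2>0 B:2>0 D:8>7)
P1→{A,B,D} P2→{P,R}

IESDS → P1:{A,B,D} P2:{P,R}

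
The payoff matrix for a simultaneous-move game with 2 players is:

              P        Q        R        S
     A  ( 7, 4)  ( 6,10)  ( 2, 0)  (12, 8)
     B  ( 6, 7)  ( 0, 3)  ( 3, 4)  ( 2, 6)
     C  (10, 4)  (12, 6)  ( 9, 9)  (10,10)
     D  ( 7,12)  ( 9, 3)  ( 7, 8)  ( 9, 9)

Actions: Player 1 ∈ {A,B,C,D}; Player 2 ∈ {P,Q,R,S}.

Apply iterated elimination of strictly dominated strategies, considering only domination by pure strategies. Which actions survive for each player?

Survivors P1:{A,C} P2:{Q,S}

P1 drop B (C beats it: P:10>6 Q:12>0 R:9>3 S:10>2)
P1 drop D (C beats it: P:10>7 Q:12>9 R:9>7 S:10>9)
P2 drop P (Q beats it: A:10>4 C:6>4)
P2 drop R (S beats it: A:8>0 C:10>9)
P1→{A,C} P2→{Q,S}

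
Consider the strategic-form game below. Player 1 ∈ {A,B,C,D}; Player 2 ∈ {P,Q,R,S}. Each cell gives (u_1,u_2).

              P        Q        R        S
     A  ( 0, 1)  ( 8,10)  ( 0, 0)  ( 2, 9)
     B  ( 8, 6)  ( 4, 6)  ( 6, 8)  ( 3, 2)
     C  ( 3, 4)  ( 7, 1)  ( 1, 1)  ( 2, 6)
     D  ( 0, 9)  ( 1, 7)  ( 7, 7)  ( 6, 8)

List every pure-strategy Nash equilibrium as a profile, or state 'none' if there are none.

PSNE = {(A,Q)}

(A,P): not NE [P1→B gives 8>0; P2→Q gives 10>1]
(A,Q): NE
(A,R): not NE [P1→D gives 7>0; P2→Q gives 10>0]
(A,S): not NE [P1→D gives 6>2; P2→Q gives 10>9]
(B,P): not NE [P2→R gives 8>6]
(B,Q): not NE [P1→A gives 8>4; P2→R gives 8>6]
(B,R): not NE [P1→D gives 7>6]
(B,S): not NE [P1→D gives 6>3; P2→R gives 8>2]
(C,P): not NE [P1→B gives 8>3; P2→S gives 6>4]
(C,Q): not NE [P1→A gives 8>7; P2→S gives 6>1]
(C,R): not NE [P1→D gives 7>1; P2→S gives 6>1]
(C,S): not NE [P1→D gives 6>2]
(D,P): not NE [P1→B gives 8>0]
(D,Q): not NE [P1→A gives 8>1; P2→P gives 9>7]
(D,R): not NE [P2→P gives 9>7]
(D,S): not NE [P2→P gives 9>8]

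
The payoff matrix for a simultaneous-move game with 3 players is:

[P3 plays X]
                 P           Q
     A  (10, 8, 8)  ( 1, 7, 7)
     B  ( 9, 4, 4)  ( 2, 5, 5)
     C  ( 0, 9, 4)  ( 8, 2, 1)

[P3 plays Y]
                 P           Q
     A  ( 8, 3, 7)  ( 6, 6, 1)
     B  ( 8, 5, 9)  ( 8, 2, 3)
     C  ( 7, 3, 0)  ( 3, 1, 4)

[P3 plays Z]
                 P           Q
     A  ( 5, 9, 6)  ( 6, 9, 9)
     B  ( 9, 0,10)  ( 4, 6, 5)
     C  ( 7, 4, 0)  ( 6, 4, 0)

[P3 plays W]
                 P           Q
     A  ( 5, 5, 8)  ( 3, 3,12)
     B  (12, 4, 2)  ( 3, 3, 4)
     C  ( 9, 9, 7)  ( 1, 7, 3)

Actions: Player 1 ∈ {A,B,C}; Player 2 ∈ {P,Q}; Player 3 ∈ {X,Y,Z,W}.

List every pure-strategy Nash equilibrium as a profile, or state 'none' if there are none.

(A,P,X): NE
(A,P,Y): not NE [P2→Q gives 6>3; P3→W gives 8>7]
(A,P,Z): not NE [P1→B gives 9>5; P3→W gives 8>6]
(A,P,W): not NE [P1→B gives 12>5]
(A,Q,X): not NE [P1→C gives 8>1; P2→P gives 8>7; P3→W gives 12>7]
(A,Q,Y): not NE [P1→B gives 8>6; P3→W gives 12>1]
(A,Q,Z): not NE [P3→W gives 12>9]
(A,Q,W): not NE [P2→P gives 5>3]
(B,P,X): not NE [P1→A gives 10>9; P2→Q gives 5>4; P3→Z gives 10>4]
(B,P,Y): not NE [P3→Z gives 10>9]
(B,P,Z): not NE [P2→Q gives 6>0]
(B,P,W): not NE [P3→Z gives 10>2]
(B,Q,X): not NE [P1→C gives 8>2]
(B,Q,Y): not NE [P2→P gives 5>2; P3→Z gives 5>3]
(B,Q,Z): not NE [P1→C gives 6>4]
(B,Q,W): not NE [P2→P gives 4>3; P3→Z gives 5>4]
(C,P,X): not NE [P1→A gives 10>0; P3→W gives 7>4]
(C,P,Y): not NE [P1→B gives 8>7; P3→W gives 7>0]
(C,P,Z): not NE [P1→B gives 9>7; P3→W gives 7>0]
(C,P,W): not NE [P1→B gives 12>9]
(C,Q,X): not NE [P2→P gives 9>2; P3→Y gives 4>1]
(C,Q,Y): not NE [P1→B gives 8>3; P2→P gives 3>1]
(C,Q,Z): not NE [P3→Y gives 4>0]
(C,Q,W): not NE [P1→B gives 3>1; P2→P gives 9>7; P3→Y gives 4>3]

Nash profiles: (A,P,X)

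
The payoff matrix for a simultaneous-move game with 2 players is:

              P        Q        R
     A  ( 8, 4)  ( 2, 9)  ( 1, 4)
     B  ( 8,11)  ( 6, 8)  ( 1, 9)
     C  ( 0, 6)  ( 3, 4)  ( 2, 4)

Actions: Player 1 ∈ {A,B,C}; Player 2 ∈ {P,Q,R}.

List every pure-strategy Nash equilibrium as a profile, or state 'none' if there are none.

NE set: (B,P)

(A,P): not NE [P2→Q gives 9>4]
(A,Q): not NE [P1→B gives 6>2]
(A,R): not NE [P1→C gives 2>1; P2→Q gives 9>4]
(B,P): NE
(B,Q): not NE [P2→P gives 11>8]
(B,R): not NE [P1→C gives 2>1; P2→P gives 11>9]
(C,P): not NE [P1→B gives 8>0]
(C,Q): not NE [P1→B gives 6>3; P2→P gives 6>4]
(C,R): not NE [P2→P gives 6>4]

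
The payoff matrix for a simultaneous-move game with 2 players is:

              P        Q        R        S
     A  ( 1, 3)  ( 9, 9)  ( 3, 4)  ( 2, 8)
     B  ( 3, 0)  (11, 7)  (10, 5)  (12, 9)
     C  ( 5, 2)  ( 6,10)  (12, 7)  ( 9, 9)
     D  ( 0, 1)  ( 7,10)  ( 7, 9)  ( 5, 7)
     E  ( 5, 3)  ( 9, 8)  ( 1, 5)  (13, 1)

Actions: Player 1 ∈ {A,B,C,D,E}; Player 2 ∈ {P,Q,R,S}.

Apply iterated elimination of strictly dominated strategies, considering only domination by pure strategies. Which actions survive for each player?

Survivors P1:{B,E} P2:{Q,S}

P1 drop A (B beats it: P:3>1 Q:11>9 R:10>3 S:12>2)
P1 drop D (B beats it: P:3>0 Q:11>7 R:10>7 S:12>5)
P2 drop P (Q beats it: B:7>0 C:10>2 E:8>3)
P2 drop R (Q beats it: B:7>5 C:10>7 E:8>5)
P1 drop C (B beats it: Q:11>6 S:12>9)
P1→{B,E} P2→{Q,S}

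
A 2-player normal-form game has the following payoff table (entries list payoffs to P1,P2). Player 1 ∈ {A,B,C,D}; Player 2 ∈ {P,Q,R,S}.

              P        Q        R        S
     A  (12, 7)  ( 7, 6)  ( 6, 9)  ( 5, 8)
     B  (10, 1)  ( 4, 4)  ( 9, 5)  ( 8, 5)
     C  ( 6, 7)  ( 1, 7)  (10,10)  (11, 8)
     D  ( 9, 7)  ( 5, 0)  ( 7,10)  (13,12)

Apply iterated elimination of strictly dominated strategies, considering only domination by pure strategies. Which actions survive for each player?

IESDS → P1:{C,D} P2:{R,S}

P2 drop P (R beats it: A:9>7 B:5>1 C:10>7 D:10>7)
P2 drop Q (R beats it: A:9>6 B:5>4 C:10>7 D:10>0)
P1 drop A (B beats it: R:9>6 S:8>5)
P1 drop B (C beats it: R:10>9 S:11>8)
P1→{C,D} P2→{R,S}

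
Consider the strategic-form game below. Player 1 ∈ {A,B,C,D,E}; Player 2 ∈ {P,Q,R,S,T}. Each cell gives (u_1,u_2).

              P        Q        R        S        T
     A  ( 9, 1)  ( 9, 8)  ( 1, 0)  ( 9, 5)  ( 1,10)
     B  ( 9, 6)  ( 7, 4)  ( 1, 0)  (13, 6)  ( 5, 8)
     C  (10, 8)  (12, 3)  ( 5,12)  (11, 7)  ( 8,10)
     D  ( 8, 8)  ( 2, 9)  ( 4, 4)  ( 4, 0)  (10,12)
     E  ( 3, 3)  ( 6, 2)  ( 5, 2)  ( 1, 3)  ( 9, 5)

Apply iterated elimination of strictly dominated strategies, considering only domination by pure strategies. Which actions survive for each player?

P1 drop A (C beats it: P:10>9 Q:12>9 R:5>1 S:11>9 T:8>1)
P2 drop P (T beats it: B:8>6 C:10>8 D:12>8 E:5>3)
P2 drop Q (T beats it: B:8>4 C:10>3 D:12>9 E:5>2)
P2 drop S (T beats it: B:8>6 C:10>7 D:12>0 E:5>3)
P1 drop B (C beats it: R:5>1 T:8>5)
P1→{C,D,E} P2→{R,T}

Remaining: P1:{C,D,E} P2:{R,T}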